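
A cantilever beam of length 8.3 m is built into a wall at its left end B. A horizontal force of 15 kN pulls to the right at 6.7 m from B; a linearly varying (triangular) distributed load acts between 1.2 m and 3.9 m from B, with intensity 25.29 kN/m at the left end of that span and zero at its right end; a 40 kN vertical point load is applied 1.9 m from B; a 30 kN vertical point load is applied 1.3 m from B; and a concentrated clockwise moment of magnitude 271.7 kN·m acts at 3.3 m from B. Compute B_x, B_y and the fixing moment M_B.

Resultant of the triangular load: ½ × 25.29 × 2.7 = 34.1415 kN, acting at 2.1 m from B (one-third of the span from the peak).
ΣF_x = 0: B_x + 15 = 0 → B_x = -15.00 kN.
ΣF_y = 0: B_y − ½·25.29·2.7 − 40 − 30 = 0 → B_y = 104.1 kN.
ΣM about B: M_B − (½·25.29·2.7)·2.1 − 40·1.9 − 30·1.3 − 271.7 = 0 → M_B = 458.4 kN·m.

B_x = -15.00 kN, B_y = 104.1 kN, M_B = 458.4 kN·m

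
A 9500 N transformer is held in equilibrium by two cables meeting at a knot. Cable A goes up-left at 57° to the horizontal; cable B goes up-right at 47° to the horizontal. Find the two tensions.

ΣF_x = 0: −T_A·cos57° + T_B·cos47° = 0 → T_B = 0.798593·T_A.
ΣF_y = 0: T_A·sin57° + T_B·sin47° = 9500.
Substitute: T_A·(0.838671 + 0.798593·0.731354) = 9500 → T_A = 6677.33 ≈ 6677 N.
Then T_B = 0.798593 × 6677.33 = 5332 N.

T_A = 6677 N, T_B = 5332 N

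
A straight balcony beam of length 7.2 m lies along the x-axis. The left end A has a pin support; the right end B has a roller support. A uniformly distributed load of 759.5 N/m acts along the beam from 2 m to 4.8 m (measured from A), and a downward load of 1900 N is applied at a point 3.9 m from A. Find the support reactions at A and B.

Resultant of the distributed load: 759.5 × 2.8 = 2126.6 N at 3.4 m from A.
Taking moments about A: B_y·7.2 − (759.5·2.8)·3.4 − 1900·3.9 = 0 → B_y = 14640.44/7.2 = 2033.39 ≈ 2033 N.
ΣF_y = 0: A_y + 2033.39 − 759.5·2.8 − 1900 = 0 → A_y = 1993 N.
ΣF_x = 0: no horizontal applied forces, so A_x = 0.

A_x = 0, A_y = 1993 N, B_y = 2033 N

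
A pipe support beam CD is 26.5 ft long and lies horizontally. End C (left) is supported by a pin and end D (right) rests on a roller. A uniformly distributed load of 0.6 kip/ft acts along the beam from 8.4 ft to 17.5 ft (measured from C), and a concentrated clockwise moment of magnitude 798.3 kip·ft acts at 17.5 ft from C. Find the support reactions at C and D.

Resultant of the distributed load: 0.6 × 9.1 = 5.46 kip at 12.95 ft from C.
Taking moments about C: D_y·26.5 − (0.6·9.1)·12.95 − 798.3 = 0 → D_y = 869.007/26.5 = 32.7927 ≈ 32.79 kip.
ΣF_y = 0: C_y + 32.7927 − 0.6·9.1 = 0 → C_y = -27.33 kip.
ΣF_x = 0: no horizontal applied forces, so C_x = 0.

C_x = 0, C_y = -27.33 kip, D_y = 32.79 kip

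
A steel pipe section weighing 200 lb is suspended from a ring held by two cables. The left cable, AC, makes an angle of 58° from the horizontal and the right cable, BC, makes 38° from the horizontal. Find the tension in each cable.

ΣF_x = 0: −T_AC·cos58° + T_BC·cos38° = 0 → T_BC = 0.672477·T_AC.
ΣF_y = 0: T_AC·sin58° + T_BC·sin38° = 200.
Substitute: T_AC·(0.848048 + 0.672477·0.615661) = 200 → T_AC = 158.47 ≈ 158.5 lb.
Then T_BC = 0.672477 × 158.47 = 106.6 lb.

T_AC = 158.5 lb, T_BC = 106.6 lb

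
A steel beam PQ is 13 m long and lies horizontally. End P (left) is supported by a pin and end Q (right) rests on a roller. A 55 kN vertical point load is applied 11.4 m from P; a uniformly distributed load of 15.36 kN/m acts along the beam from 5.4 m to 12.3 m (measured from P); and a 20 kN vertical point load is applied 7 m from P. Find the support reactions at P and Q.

P_x = 0, P_y = 49.83 kN, Q_y = 131.2 kN

Resultant of the distributed load: 15.36 × 6.9 = 105.984 kN at 8.85 m from P.
Moments about P: Q_y·13 − 55·11.4 − (15.36·6.9)·8.85 − 20·7 = 0 → Q_y = 1704.9584/13 = 131.151 ≈ 131.2 kN.
ΣF_y = 0: P_y + 131.151 − 55 − 15.36·6.9 − 20 = 0 → P_y = 49.83 kN.
ΣF_x = 0: no horizontal applied forces, so P_x = 0.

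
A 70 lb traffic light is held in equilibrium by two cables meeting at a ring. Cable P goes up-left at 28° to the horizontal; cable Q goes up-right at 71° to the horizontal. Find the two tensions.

T_P = 23.07 lb, T_Q = 62.58 lb

ΣF_x = 0: −T_P·cos28° + T_Q·cos71° = 0 → T_Q = 2.71202·T_P.
ΣF_y = 0: T_P·sin28° + T_Q·sin71° = 70.
Substitute: T_P·(0.469472 + 2.71202·0.945519) = 70 → T_P = 23.0738 ≈ 23.07 lb.
Then T_Q = 2.71202 × 23.0738 = 62.58 lb.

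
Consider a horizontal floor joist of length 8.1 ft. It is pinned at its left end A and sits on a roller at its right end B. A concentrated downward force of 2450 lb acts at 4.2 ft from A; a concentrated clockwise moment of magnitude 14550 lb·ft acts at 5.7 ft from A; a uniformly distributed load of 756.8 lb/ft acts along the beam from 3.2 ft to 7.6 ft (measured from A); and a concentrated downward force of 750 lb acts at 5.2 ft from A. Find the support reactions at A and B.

A_x = 0, A_y = 761.8 lb, B_y = 5768 lb

Resultant of the distributed load: 756.8 × 4.4 = 3329.92 lb at 5.4 ft from A.
ΣM about A: B_y·8.1 − 2450·4.2 − 14550 − (756.8·4.4)·5.4 − 750·5.2 = 0 → B_y = 46721.568/8.1 = 5768.09 ≈ 5768 lb.
ΣF_y = 0: A_y + 5768.09 − 2450 − 756.8·4.4 − 750 = 0 → A_y = 761.8 lb.
ΣF_x = 0: no horizontal applied forces, so A_x = 0.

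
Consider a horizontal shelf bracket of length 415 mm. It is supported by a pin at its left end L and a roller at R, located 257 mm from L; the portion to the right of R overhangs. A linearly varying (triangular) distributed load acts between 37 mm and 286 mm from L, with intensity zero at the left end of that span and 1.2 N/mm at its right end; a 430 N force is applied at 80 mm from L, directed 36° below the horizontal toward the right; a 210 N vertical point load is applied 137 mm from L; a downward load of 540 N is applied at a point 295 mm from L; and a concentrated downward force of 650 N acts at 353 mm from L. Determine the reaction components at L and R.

Resultant of the triangular load: ½ × 1.2 × 249 = 149.4 N, acting at 203 mm from L (one-third of the span from the peak).
ΣM about L: R_y·257 − (½·1.2·249)·203 − 430·sin36°·80 − 210·137 − 540·295 − 650·353 = 0 → R_y = 468068/257 = 1821.28 ≈ 1821 N.
ΣF_y = 0: L_y + 1821.28 − ½·1.2·249 − 430·sin36° − 210 − 540 − 650 = 0 → L_y = -19.13 N.
ΣF_x = 0: L_x + 430·cos36° = 0 → L_x = -347.9 N.

L_x = -347.9 N, L_y = -19.13 N, R_y = 1821 N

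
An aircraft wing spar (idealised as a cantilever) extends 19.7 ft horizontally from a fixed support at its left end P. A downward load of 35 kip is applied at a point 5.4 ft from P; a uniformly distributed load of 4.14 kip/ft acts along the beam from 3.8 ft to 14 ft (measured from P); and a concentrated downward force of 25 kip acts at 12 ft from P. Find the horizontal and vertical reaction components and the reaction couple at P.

P_x = 0, P_y = 102.2 kip, M_P = 864.8 kip·ft

Resultant of the distributed load: 4.14 × 10.2 = 42.228 kip at 8.9 ft from P.
ΣF_x = 0: P_x = 0.
ΣF_y = 0: P_y − 35 − 4.14·10.2 − 25 = 0 → P_y = 102.2 kip.
ΣM about P: M_P − 35·5.4 − (4.14·10.2)·8.9 − 25·12 = 0 → M_P = 864.8 kip·ft.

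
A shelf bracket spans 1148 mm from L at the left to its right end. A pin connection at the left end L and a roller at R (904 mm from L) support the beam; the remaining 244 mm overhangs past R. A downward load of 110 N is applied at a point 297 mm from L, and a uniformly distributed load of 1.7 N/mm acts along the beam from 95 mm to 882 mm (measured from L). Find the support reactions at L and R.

Resultant of the distributed load: 1.7 × 787 = 1337.9 N at 488.5 mm from L.
ΣM about L: R_y·904 − 110·297 − (1.7·787)·488.5 = 0 → R_y = 686234.15/904 = 759.109 ≈ 759.1 N.
ΣF_y = 0: L_y + 759.109 − 110 − 1.7·787 = 0 → L_y = 688.8 N.
ΣF_x = 0: no horizontal applied forces, so L_x = 0.

L_x = 0, L_y = 688.8 N, R_y = 759.1 N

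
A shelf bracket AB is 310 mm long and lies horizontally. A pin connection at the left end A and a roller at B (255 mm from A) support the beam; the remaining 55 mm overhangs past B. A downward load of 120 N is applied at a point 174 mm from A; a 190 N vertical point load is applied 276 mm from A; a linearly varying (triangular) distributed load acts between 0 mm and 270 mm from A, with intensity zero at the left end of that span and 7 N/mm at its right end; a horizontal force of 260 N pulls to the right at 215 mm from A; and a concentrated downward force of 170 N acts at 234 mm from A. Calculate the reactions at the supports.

Resultant of the triangular load: ½ × 7 × 270 = 945 N, acting at 180 mm from A (one-third of the span from the peak).
ΣM about A: B_y·255 − 120·174 − 190·276 − (½·7·270)·180 − 170·234 = 0 → B_y = 283200/255 = 1110.59 ≈ 1111 N.
ΣF_y = 0: A_y + 1110.59 − 120 − 190 − ½·7·270 − 170 = 0 → A_y = 314.4 N.
ΣF_x = 0: A_x + 260 = 0 → A_x = -260.0 N.

A_x = -260.0 N, A_y = 314.4 N, B_y = 1111 N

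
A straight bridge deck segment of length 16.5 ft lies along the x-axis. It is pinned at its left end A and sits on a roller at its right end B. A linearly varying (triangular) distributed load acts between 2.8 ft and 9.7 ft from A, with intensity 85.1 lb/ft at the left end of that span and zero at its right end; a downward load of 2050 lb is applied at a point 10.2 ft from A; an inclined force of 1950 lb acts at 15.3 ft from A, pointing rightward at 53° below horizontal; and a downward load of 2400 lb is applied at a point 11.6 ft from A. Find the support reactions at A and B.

A_x = -1174 lb, A_y = 1812 lb, B_y = 4489 lb

Resultant of the triangular load: ½ × 85.1 × 6.9 = 293.595 lb, acting at 5.1 ft from A (one-third of the span from the peak).
Moments about A: B_y·16.5 − (½·85.1·6.9)·5.1 − 2050·10.2 − 1950·sin53°·15.3 − 2400·11.6 = 0 → B_y = 74074.6/16.5 = 4489.37 ≈ 4489 lb.
ΣF_y = 0: A_y + 4489.37 − ½·85.1·6.9 − 2050 − 1950·sin53° − 2400 = 0 → A_y = 1812 lb.
ΣF_x = 0: A_x + 1950·cos53° = 0 → A_x = -1174 lb.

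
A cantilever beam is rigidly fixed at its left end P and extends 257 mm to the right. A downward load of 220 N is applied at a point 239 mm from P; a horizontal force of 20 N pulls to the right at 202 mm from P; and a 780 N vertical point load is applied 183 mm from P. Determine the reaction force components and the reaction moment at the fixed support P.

ΣF_x = 0: P_x + 20 = 0 → P_x = -20.00 N.
ΣF_y = 0: P_y − 220 − 780 = 0 → P_y = 1000 N.
ΣM about P: M_P − 220·239 − 780·183 = 0 → M_P = 195300 N·mm.

P_x = -20.00 N, P_y = 1000 N, M_P = 195300 N·mm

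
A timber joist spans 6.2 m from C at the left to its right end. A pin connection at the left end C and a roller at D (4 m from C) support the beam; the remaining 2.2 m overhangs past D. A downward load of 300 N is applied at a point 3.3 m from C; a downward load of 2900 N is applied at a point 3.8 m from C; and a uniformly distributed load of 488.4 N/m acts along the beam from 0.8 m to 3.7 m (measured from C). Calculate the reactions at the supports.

C_x = 0, C_y = 817.2 N, D_y = 3799 N

Resultant of the distributed load: 488.4 × 2.9 = 1416.36 N at 2.25 m from C.
Taking moments about C: D_y·4 − 300·3.3 − 2900·3.8 − (488.4·2.9)·2.25 = 0 → D_y = 15196.81/4 = 3799.2 ≈ 3799 N.
ΣF_y = 0: C_y + 3799.2 − 300 − 2900 − 488.4·2.9 = 0 → C_y = 817.2 N.
ΣF_x = 0: no horizontal applied forces, so C_x = 0.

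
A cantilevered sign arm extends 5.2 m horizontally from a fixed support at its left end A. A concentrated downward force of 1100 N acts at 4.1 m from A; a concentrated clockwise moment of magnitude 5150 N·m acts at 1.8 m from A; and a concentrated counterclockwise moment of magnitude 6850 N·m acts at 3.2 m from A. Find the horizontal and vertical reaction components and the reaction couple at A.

A_x = 0, A_y = 1100 N, M_A = 2810 N·m

ΣF_x = 0: A_x = 0.
ΣF_y = 0: A_y − 1100 = 0 → A_y = 1100 N.
ΣM about A: M_A − 1100·4.1 − 5150 + 6850 = 0 → M_A = 2810 N·m.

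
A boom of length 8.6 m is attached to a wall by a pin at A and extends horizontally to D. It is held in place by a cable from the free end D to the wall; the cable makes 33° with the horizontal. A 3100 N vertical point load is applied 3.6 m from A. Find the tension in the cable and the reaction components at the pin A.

T = 2383 N, A_x = 1998 N, A_y = 1802 N

ΣM about A: T·sin33°·8.6 − 3100·3.6 = 0 → T = 11160/(8.6·0.544639) = 2382.63 ≈ 2383 N.
ΣF_x = 0: A_x − T·cos33° = 0 → A_x = 2382.63 × 0.838671 = 1998 N.
ΣF_y = 0: A_y + T·sin33° − 3100 = 0 → A_y = 3100 − 2382.63 × 0.544639 = 1802 N.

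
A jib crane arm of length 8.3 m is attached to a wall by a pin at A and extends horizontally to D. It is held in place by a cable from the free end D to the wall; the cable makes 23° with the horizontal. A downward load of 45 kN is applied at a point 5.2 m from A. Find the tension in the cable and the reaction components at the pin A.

T = 72.15 kN, A_x = 66.42 kN, A_y = 16.81 kN

ΣM about A: T·sin23°·8.3 − 45·5.2 = 0 → T = 234/(8.3·0.390731) = 72.1539 ≈ 72.15 kN.
ΣF_x = 0: A_x − T·cos23° = 0 → A_x = 72.1539 × 0.920505 = 66.42 kN.
ΣF_y = 0: A_y + T·sin23° − 45 = 0 → A_y = 45 − 72.1539 × 0.390731 = 16.81 kN.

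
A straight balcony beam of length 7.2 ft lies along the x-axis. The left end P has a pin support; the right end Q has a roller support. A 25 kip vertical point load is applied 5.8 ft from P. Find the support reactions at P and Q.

ΣM about P: Q_y·7.2 − 25·5.8 = 0 → Q_y = 145/7.2 = 20.1389 ≈ 20.14 kip.
ΣF_y = 0: P_y + 20.1389 − 25 = 0 → P_y = 4.861 kip.
ΣF_x = 0: no horizontal applied forces, so P_x = 0.

P_x = 0, P_y = 4.861 kip, Q_y = 20.14 kip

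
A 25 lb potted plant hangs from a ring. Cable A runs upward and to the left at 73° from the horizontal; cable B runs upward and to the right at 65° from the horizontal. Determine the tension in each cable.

T_A = 15.79 lb, T_B = 10.92 lb

ΣF_x = 0: −T_A·cos73° + T_B·cos65° = 0 → T_B = 0.69181·T_A.
ΣF_y = 0: T_A·sin73° + T_B·sin65° = 25.
Substitute: T_A·(0.956305 + 0.69181·0.906308) = 25 → T_A = 15.7898 ≈ 15.79 lb.
Then T_B = 0.69181 × 15.7898 = 10.92 lb.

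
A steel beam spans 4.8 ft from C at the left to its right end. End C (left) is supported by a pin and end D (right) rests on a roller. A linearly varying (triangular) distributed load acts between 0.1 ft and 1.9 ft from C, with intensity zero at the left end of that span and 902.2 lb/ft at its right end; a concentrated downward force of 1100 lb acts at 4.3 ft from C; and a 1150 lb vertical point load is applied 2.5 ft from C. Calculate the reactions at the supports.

Resultant of the triangular load: ½ × 902.2 × 1.8 = 811.98 lb, acting at 1.3 ft from C (one-third of the span from the peak).
ΣM about C: D_y·4.8 − (½·902.2·1.8)·1.3 − 1100·4.3 − 1150·2.5 = 0 → D_y = 8660.574/4.8 = 1804.29 ≈ 1804 lb.
ΣF_y = 0: C_y + 1804.29 − ½·902.2·1.8 − 1100 − 1150 = 0 → C_y = 1258 lb.
ΣF_x = 0: no horizontal applied forces, so C_x = 0.

C_x = 0, C_y = 1258 lb, D_y = 1804 lb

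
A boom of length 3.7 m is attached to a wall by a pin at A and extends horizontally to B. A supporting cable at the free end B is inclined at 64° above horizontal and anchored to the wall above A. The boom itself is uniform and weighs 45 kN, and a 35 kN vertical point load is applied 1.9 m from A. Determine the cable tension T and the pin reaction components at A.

ΣM about A: T·sin64°·3.7 − 45·1.85 − 35·1.9 = 0 → T = 149.75/(3.7·0.898794) = 45.0303 ≈ 45.03 kN.
ΣF_x = 0: A_x − T·cos64° = 0 → A_x = 45.0303 × 0.438371 = 19.74 kN.
ΣF_y = 0: A_y + T·sin64° − 45 − 35 = 0 → A_y = 80 − 45.0303 × 0.898794 = 39.53 kN.

T = 45.03 kN, A_x = 19.74 kN, A_y = 39.53 kN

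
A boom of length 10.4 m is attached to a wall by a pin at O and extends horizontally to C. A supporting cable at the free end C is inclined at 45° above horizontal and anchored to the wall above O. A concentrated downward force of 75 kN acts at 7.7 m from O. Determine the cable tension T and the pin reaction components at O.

T = 78.53 kN, O_x = 55.53 kN, O_y = 19.47 kN

ΣM about O: T·sin45°·10.4 − 75·7.7 = 0 → T = 577.5/(10.4·0.707107) = 78.5296 ≈ 78.53 kN.
ΣF_x = 0: O_x − T·cos45° = 0 → O_x = 78.5296 × 0.707107 = 55.53 kN.
ΣF_y = 0: O_y + T·sin45° − 75 = 0 → O_y = 75 − 78.5296 × 0.707107 = 19.47 kN.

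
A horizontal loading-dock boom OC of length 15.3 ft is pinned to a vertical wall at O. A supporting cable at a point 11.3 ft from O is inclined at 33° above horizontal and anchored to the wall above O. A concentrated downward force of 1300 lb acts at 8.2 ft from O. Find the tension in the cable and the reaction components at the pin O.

T = 1732 lb, O_x = 1453 lb, O_y = 356.6 lb

ΣM about O: T·sin33°·11.3 − 1300·8.2 = 0 → T = 10660/(11.3·0.544639) = 1732.09 ≈ 1732 lb.
ΣF_x = 0: O_x − T·cos33° = 0 → O_x = 1732.09 × 0.838671 = 1453 lb.
ΣF_y = 0: O_y + T·sin33° − 1300 = 0 → O_y = 1300 − 1732.09 × 0.544639 = 356.6 lb.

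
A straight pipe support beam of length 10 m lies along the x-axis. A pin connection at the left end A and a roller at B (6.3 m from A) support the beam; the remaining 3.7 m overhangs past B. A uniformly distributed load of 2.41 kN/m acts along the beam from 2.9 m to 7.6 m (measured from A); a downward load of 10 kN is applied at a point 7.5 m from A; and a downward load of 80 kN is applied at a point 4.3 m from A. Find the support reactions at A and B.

A_x = 0, A_y = 25.38 kN, B_y = 75.95 kN

Resultant of the distributed load: 2.41 × 4.7 = 11.327 kN at 5.25 m from A.
Taking moments about A: B_y·6.3 − (2.41·4.7)·5.25 − 10·7.5 − 80·4.3 = 0 → B_y = 478.46675/6.3 = 75.9471 ≈ 75.95 kN.
ΣF_y = 0: A_y + 75.9471 − 2.41·4.7 − 10 − 80 = 0 → A_y = 25.38 kN.
ΣF_x = 0: no horizontal applied forces, so A_x = 0.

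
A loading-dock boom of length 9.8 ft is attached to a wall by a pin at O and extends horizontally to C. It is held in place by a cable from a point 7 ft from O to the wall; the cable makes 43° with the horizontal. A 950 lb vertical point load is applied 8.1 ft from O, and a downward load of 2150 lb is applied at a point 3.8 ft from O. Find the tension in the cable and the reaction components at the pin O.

ΣM about O: T·sin43°·7 − 950·8.1 − 2150·3.8 = 0 → T = 15865/(7·0.681998) = 3323.22 ≈ 3323 lb.
ΣF_x = 0: O_x − T·cos43° = 0 → O_x = 3323.22 × 0.731354 = 2430 lb.
ΣF_y = 0: O_y + T·sin43° − 950 − 2150 = 0 → O_y = 3100 − 3323.22 × 0.681998 = 833.6 lb.

T = 3323 lb, O_x = 2430 lb, O_y = 833.6 lb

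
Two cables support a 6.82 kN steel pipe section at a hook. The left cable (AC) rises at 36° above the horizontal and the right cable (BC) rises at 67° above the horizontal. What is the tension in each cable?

ΣF_x = 0: −T_AC·cos36° + T_BC·cos67° = 0 → T_BC = 2.07052·T_AC.
ΣF_y = 0: T_AC·sin36° + T_BC·sin67° = 6.82.
Substitute: T_AC·(0.587785 + 2.07052·0.920505) = 6.82 → T_AC = 2.73488 ≈ 2.735 kN.
Then T_BC = 2.07052 × 2.73488 = 5.663 kN.

T_AC = 2.735 kN, T_BC = 5.663 kN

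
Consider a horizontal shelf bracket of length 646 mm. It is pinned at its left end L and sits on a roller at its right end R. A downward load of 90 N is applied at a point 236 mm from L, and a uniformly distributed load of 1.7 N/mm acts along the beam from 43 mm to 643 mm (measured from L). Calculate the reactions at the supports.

Resultant of the distributed load: 1.7 × 600 = 1020 N at 343 mm from L.
Taking moments about L: R_y·646 − 90·236 − (1.7·600)·343 = 0 → R_y = 371100/646 = 574.458 ≈ 574.5 N.
ΣF_y = 0: L_y + 574.458 − 90 − 1.7·600 = 0 → L_y = 535.5 N.
ΣF_x = 0: no horizontal applied forces, so L_x = 0.

L_x = 0, L_y = 535.5 N, R_y = 574.5 N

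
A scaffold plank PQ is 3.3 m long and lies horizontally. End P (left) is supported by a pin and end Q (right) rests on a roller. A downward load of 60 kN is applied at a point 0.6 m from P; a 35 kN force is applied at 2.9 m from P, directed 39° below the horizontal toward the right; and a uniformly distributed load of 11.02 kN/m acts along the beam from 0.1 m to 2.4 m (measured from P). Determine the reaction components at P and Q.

P_x = -27.20 kN, P_y = 67.51 kN, Q_y = 39.87 kN

Resultant of the distributed load: 11.02 × 2.3 = 25.346 kN at 1.25 m from P.
Moments about P: Q_y·3.3 − 60·0.6 − 35·sin39°·2.9 − (11.02·2.3)·1.25 = 0 → Q_y = 131.559/3.3 = 39.8664 ≈ 39.87 kN.
ΣF_y = 0: P_y + 39.8664 − 60 − 35·sin39° − 11.02·2.3 = 0 → P_y = 67.51 kN.
ΣF_x = 0: P_x + 35·cos39° = 0 → P_x = -27.20 kN.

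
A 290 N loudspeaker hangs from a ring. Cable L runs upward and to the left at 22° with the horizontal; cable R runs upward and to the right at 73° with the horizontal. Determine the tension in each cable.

T_L = 85.11 N, T_R = 269.9 N

ΣF_x = 0: −T_L·cos22° + T_R·cos73° = 0 → T_R = 3.17125·T_L.
ΣF_y = 0: T_L·sin22° + T_R·sin73° = 290.
Substitute: T_L·(0.374607 + 3.17125·0.956305) = 290 → T_L = 85.1116 ≈ 85.11 N.
Then T_R = 3.17125 × 85.1116 = 269.9 N.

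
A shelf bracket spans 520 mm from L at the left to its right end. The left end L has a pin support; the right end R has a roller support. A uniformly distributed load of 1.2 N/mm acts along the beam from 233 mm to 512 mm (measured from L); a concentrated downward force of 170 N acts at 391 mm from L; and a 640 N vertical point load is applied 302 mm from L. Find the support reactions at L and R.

Resultant of the distributed load: 1.2 × 279 = 334.8 N at 372.5 mm from L.
Taking moments about L: R_y·520 − (1.2·279)·372.5 − 170·391 − 640·302 = 0 → R_y = 384463/520 = 739.352 ≈ 739.4 N.
ΣF_y = 0: L_y + 739.352 − 1.2·279 − 170 − 640 = 0 → L_y = 405.4 N.
ΣF_x = 0: no horizontal applied forces, so L_x = 0.

L_x = 0, L_y = 405.4 N, R_y = 739.4 N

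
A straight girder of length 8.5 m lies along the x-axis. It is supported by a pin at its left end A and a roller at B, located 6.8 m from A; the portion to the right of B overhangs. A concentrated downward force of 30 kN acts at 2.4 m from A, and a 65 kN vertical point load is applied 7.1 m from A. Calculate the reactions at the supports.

A_x = 0, A_y = 16.54 kN, B_y = 78.46 kN

ΣM about A: B_y·6.8 − 30·2.4 − 65·7.1 = 0 → B_y = 533.5/6.8 = 78.4559 ≈ 78.46 kN.
ΣF_y = 0: A_y + 78.4559 − 30 − 65 = 0 → A_y = 16.54 kN.
ΣF_x = 0: no horizontal applied forces, so A_x = 0.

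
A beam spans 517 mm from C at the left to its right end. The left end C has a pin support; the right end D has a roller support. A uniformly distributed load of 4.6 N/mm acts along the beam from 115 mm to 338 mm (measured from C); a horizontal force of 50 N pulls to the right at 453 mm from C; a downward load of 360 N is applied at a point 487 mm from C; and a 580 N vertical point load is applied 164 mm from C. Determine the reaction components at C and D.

C_x = -50.00 N, C_y = 993.3 N, D_y = 972.5 N

Resultant of the distributed load: 4.6 × 223 = 1025.8 N at 226.5 mm from C.
ΣM about C: D_y·517 − (4.6·223)·226.5 − 360·487 − 580·164 = 0 → D_y = 502783.7/517 = 972.502 ≈ 972.5 N.
ΣF_y = 0: C_y + 972.502 − 4.6·223 − 360 − 580 = 0 → C_y = 993.3 N.
ΣF_x = 0: C_x + 50 = 0 → C_x = -50.00 N.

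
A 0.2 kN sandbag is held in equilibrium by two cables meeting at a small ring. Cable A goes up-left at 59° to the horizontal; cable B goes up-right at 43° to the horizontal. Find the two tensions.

ΣF_x = 0: −T_A·cos59° + T_B·cos43° = 0 → T_B = 0.704226·T_A.
ΣF_y = 0: T_A·sin59° + T_B·sin43° = 0.2.
Substitute: T_A·(0.857167 + 0.704226·0.681998) = 0.2 → T_A = 0.149539 ≈ 0.1495 kN.
Then T_B = 0.704226 × 0.149539 = 0.1053 kN.

T_A = 0.1495 kN, T_B = 0.1053 kN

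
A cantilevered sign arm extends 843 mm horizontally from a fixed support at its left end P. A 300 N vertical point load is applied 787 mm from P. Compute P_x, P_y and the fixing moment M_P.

ΣF_x = 0: P_x = 0.
ΣF_y = 0: P_y − 300 = 0 → P_y = 300.0 N.
ΣM about P: M_P − 300·787 = 0 → M_P = 236100 N·mm.

P_x = 0, P_y = 300.0 N, M_P = 236100 N·mm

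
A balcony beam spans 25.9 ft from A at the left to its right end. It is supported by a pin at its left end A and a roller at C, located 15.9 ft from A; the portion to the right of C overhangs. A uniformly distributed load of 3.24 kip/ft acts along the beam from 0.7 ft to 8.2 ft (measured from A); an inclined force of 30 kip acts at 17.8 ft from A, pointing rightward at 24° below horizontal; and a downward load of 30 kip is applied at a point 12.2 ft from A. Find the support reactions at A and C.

A_x = -27.41 kip, A_y = 23.02 kip, C_y = 43.48 kip

Resultant of the distributed load: 3.24 × 7.5 = 24.3 kip at 4.45 ft from A.
Taking moments about A: C_y·15.9 − (3.24·7.5)·4.45 − 30·sin24°·17.8 − 30·12.2 = 0 → C_y = 691.332/15.9 = 43.48 kip.
ΣF_y = 0: A_y + 43.48 − 3.24·7.5 − 30·sin24° − 30 = 0 → A_y = 23.02 kip.
ΣF_x = 0: A_x + 30·cos24° = 0 → A_x = -27.41 kip.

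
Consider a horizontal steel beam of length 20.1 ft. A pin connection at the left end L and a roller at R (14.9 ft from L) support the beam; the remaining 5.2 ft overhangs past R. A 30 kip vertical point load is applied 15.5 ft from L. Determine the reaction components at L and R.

L_x = 0, L_y = -1.208 kip, R_y = 31.21 kip

Moments about L: R_y·14.9 − 30·15.5 = 0 → R_y = 465/14.9 = 31.2081 ≈ 31.21 kip.
ΣF_y = 0: L_y + 31.2081 − 30 = 0 → L_y = -1.208 kip.
ΣF_x = 0: no horizontal applied forces, so L_x = 0.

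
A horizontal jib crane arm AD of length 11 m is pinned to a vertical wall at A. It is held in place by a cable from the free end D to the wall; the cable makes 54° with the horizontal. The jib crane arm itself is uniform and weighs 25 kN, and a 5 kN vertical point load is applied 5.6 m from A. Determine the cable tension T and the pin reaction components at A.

ΣM about A: T·sin54°·11 − 25·5.5 − 5·5.6 = 0 → T = 165.5/(11·0.809017) = 18.5972 ≈ 18.60 kN.
ΣF_x = 0: A_x − T·cos54° = 0 → A_x = 18.5972 × 0.587785 = 10.93 kN.
ΣF_y = 0: A_y + T·sin54° − 25 − 5 = 0 → A_y = 30 − 18.5972 × 0.809017 = 14.95 kN.

T = 18.60 kN, A_x = 10.93 kN, A_y = 14.95 kN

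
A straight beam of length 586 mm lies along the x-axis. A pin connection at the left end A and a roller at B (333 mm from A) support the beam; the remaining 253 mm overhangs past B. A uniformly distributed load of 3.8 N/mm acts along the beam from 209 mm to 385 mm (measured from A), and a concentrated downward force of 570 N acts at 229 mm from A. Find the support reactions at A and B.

A_x = 0, A_y = 250.3 N, B_y = 988.5 N

Resultant of the distributed load: 3.8 × 176 = 668.8 N at 297 mm from A.
Taking moments about A: B_y·333 − (3.8·176)·297 − 570·229 = 0 → B_y = 329163.6/333 = 988.479 ≈ 988.5 N.
ΣF_y = 0: A_y + 988.479 − 3.8·176 − 570 = 0 → A_y = 250.3 N.
ΣF_x = 0: no horizontal applied forces, so A_x = 0.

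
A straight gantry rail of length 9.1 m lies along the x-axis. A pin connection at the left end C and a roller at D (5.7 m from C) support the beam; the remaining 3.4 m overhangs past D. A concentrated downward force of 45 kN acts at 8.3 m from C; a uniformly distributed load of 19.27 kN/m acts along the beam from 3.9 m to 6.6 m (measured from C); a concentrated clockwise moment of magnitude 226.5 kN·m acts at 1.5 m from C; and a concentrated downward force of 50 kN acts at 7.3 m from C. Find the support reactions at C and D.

C_x = 0, C_y = -70.19 kN, D_y = 217.2 kN

Resultant of the distributed load: 19.27 × 2.7 = 52.029 kN at 5.25 m from C.
ΣM about C: D_y·5.7 − 45·8.3 − (19.27·2.7)·5.25 − 226.5 − 50·7.3 = 0 → D_y = 1238.15225/5.7 = 217.22 ≈ 217.2 kN.
ΣF_y = 0: C_y + 217.22 − 45 − 19.27·2.7 − 50 = 0 → C_y = -70.19 kN.
ΣF_x = 0: no horizontal applied forces, so C_x = 0.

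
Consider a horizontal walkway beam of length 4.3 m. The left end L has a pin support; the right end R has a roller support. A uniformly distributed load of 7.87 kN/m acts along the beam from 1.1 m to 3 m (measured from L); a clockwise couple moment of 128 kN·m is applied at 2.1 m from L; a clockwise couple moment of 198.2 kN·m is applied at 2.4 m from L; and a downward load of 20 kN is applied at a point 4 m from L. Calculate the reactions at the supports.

Resultant of the distributed load: 7.87 × 1.9 = 14.953 kN at 2.05 m from L.
ΣM about L: R_y·4.3 − (7.87·1.9)·2.05 − 128 − 198.2 − 20·4 = 0 → R_y = 436.85365/4.3 = 101.594 ≈ 101.6 kN.
ΣF_y = 0: L_y + 101.594 − 7.87·1.9 − 20 = 0 → L_y = -66.64 kN.
ΣF_x = 0: no horizontal applied forces, so L_x = 0.

L_x = 0, L_y = -66.64 kN, R_y = 101.6 kN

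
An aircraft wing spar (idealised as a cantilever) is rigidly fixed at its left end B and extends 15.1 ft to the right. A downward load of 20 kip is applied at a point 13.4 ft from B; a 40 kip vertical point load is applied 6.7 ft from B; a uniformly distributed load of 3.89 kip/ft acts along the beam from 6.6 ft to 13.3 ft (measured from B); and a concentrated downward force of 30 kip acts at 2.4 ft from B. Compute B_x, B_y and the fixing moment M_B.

B_x = 0, B_y = 116.1 kip, M_B = 867.3 kip·ft

Resultant of the distributed load: 3.89 × 6.7 = 26.063 kip at 9.95 ft from B.
ΣF_x = 0: B_x = 0.
ΣF_y = 0: B_y − 20 − 40 − 3.89·6.7 − 30 = 0 → B_y = 116.1 kip.
ΣM about B: M_B − 20·13.4 − 40·6.7 − (3.89·6.7)·9.95 − 30·2.4 = 0 → M_B = 867.3 kip·ft.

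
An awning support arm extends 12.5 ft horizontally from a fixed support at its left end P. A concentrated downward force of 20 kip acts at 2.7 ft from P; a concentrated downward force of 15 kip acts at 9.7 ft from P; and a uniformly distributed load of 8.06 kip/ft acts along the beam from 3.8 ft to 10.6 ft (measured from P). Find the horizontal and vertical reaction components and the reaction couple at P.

Resultant of the distributed load: 8.06 × 6.8 = 54.808 kip at 7.2 ft from P.
ΣF_x = 0: P_x = 0.
ΣF_y = 0: P_y − 20 − 15 − 8.06·6.8 = 0 → P_y = 89.81 kip.
ΣM about P: M_P − 20·2.7 − 15·9.7 − (8.06·6.8)·7.2 = 0 → M_P = 594.1 kip·ft.

P_x = 0, P_y = 89.81 kip, M_P = 594.1 kip·ft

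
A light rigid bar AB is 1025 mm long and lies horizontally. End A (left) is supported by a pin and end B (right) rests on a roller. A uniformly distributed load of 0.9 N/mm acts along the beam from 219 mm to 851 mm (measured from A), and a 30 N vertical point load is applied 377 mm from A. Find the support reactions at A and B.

Resultant of the distributed load: 0.9 × 632 = 568.8 N at 535 mm from A.
Taking moments about A: B_y·1025 − (0.9·632)·535 − 30·377 = 0 → B_y = 315618/1025 = 307.92 ≈ 307.9 N.
ΣF_y = 0: A_y + 307.92 − 0.9·632 − 30 = 0 → A_y = 290.9 N.
ΣF_x = 0: no horizontal applied forces, so A_x = 0.

A_x = 0, A_y = 290.9 N, B_y = 307.9 N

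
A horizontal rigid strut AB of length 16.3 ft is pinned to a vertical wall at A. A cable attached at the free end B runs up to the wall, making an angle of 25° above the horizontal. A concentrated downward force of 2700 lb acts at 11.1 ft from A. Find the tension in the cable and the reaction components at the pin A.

T = 4351 lb, A_x = 3943 lb, A_y = 861.3 lb

ΣM about A: T·sin25°·16.3 − 2700·11.1 = 0 → T = 29970/(16.3·0.422618) = 4350.62 ≈ 4351 lb.
ΣF_x = 0: A_x − T·cos25° = 0 → A_x = 4350.62 × 0.906308 = 3943 lb.
ΣF_y = 0: A_y + T·sin25° − 2700 = 0 → A_y = 2700 − 4350.62 × 0.422618 = 861.3 lb.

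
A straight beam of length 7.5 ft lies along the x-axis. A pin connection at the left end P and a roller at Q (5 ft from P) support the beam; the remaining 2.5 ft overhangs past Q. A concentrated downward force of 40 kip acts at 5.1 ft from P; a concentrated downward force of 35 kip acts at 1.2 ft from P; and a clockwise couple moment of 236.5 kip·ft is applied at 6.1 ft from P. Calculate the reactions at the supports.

P_x = 0, P_y = -21.50 kip, Q_y = 96.50 kip

ΣM about P: Q_y·5 − 40·5.1 − 35·1.2 − 236.5 = 0 → Q_y = 482.5/5 = 96.50 kip.
ΣF_y = 0: P_y + 96.5 − 40 − 35 = 0 → P_y = -21.50 kip.
ΣF_x = 0: no horizontal applied forces, so P_x = 0.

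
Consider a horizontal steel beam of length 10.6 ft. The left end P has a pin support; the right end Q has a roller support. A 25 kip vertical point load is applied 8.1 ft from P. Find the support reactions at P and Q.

P_x = 0, P_y = 5.896 kip, Q_y = 19.10 kip

Taking moments about P: Q_y·10.6 − 25·8.1 = 0 → Q_y = 202.5/10.6 = 19.1038 ≈ 19.10 kip.
ΣF_y = 0: P_y + 19.1038 − 25 = 0 → P_y = 5.896 kip.
ΣF_x = 0: no horizontal applied forces, so P_x = 0.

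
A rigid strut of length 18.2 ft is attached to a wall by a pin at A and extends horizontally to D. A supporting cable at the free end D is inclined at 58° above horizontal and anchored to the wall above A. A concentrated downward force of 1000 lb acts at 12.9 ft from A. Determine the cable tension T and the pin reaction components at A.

ΣM about A: T·sin58°·18.2 − 1000·12.9 = 0 → T = 12900/(18.2·0.848048) = 835.791 ≈ 835.8 lb.
ΣF_x = 0: A_x − T·cos58° = 0 → A_x = 835.791 × 0.529919 = 442.9 lb.
ΣF_y = 0: A_y + T·sin58° − 1000 = 0 → A_y = 1000 − 835.791 × 0.848048 = 291.2 lb.

T = 835.8 lb, A_x = 442.9 lb, A_y = 291.2 lb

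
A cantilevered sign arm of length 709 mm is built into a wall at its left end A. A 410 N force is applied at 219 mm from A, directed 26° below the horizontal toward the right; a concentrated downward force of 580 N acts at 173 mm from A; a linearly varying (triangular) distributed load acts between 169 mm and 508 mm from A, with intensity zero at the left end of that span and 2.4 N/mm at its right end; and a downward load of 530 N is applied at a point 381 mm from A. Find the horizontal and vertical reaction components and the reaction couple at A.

Resultant of the triangular load: ½ × 2.4 × 339 = 406.8 N, acting at 395 mm from A (one-third of the span from the peak).
ΣF_x = 0: A_x + 410·cos26° = 0 → A_x = -368.5 N.
ΣF_y = 0: A_y − 410·sin26° − 580 − ½·2.4·339 − 530 = 0 → A_y = 1697 N.
ΣM about A: M_A − 410·sin26°·219 − 580·173 − (½·2.4·339)·395 − 530·381 = 0 → M_A = 502300 N·mm.

A_x = -368.5 N, A_y = 1697 N, M_A = 502300 N·mm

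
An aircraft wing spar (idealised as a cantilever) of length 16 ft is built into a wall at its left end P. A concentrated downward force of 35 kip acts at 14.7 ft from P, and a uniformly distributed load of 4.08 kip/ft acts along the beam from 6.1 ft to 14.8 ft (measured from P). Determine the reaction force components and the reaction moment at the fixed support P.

P_x = 0, P_y = 70.50 kip, M_P = 885.4 kip·ft

Resultant of the distributed load: 4.08 × 8.7 = 35.496 kip at 10.45 ft from P.
ΣF_x = 0: P_x = 0.
ΣF_y = 0: P_y − 35 − 4.08·8.7 = 0 → P_y = 70.50 kip.
ΣM about P: M_P − 35·14.7 − (4.08·8.7)·10.45 = 0 → M_P = 885.4 kip·ft.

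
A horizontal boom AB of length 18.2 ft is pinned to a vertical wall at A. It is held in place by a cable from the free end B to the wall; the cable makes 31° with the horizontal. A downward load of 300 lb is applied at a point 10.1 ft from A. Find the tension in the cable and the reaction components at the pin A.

T = 323.2 lb, A_x = 277.1 lb, A_y = 133.5 lb

ΣM about A: T·sin31°·18.2 − 300·10.1 = 0 → T = 3030/(18.2·0.515038) = 323.245 ≈ 323.2 lb.
ΣF_x = 0: A_x − T·cos31° = 0 → A_x = 323.245 × 0.857167 = 277.1 lb.
ΣF_y = 0: A_y + T·sin31° − 300 = 0 → A_y = 300 − 323.245 × 0.515038 = 133.5 lb.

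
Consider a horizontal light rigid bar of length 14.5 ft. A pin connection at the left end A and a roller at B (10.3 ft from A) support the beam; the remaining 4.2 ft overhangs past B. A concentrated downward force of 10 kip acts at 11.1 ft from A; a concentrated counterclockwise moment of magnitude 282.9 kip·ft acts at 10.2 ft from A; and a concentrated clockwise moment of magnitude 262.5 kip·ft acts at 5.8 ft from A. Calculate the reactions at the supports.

Taking moments about A: B_y·10.3 − 10·11.1 + 282.9 − 262.5 = 0 → B_y = 90.6/10.3 = 8.79612 ≈ 8.796 kip.
ΣF_y = 0: A_y + 8.79612 − 10 = 0 → A_y = 1.204 kip.
ΣF_x = 0: no horizontal applied forces, so A_x = 0.

A_x = 0, A_y = 1.204 kip, B_y = 8.796 kip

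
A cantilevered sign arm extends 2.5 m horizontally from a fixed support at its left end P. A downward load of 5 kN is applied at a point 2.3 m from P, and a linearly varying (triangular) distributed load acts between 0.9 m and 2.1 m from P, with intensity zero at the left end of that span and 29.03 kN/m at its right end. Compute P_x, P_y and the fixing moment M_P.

P_x = 0, P_y = 22.42 kN, M_P = 41.11 kN·m

Resultant of the triangular load: ½ × 29.03 × 1.2 = 17.418 kN, acting at 1.7 m from P (one-third of the span from the peak).
ΣF_x = 0: P_x = 0.
ΣF_y = 0: P_y − 5 − ½·29.03·1.2 = 0 → P_y = 22.42 kN.
ΣM about P: M_P − 5·2.3 − (½·29.03·1.2)·1.7 = 0 → M_P = 41.11 kN·m.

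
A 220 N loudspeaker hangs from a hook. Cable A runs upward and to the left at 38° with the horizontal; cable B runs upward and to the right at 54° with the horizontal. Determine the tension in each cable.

ΣF_x = 0: −T_A·cos38° + T_B·cos54° = 0 → T_B = 1.34064·T_A.
ΣF_y = 0: T_A·sin38° + T_B·sin54° = 220.
Substitute: T_A·(0.615661 + 1.34064·0.809017) = 220 → T_A = 129.392 ≈ 129.4 N.
Then T_B = 1.34064 × 129.392 = 173.5 N.

T_A = 129.4 N, T_B = 173.5 N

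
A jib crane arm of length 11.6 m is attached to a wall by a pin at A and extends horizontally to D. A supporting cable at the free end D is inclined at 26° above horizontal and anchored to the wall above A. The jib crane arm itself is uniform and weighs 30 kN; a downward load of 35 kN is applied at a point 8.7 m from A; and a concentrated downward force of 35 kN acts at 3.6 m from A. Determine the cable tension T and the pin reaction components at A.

T = 118.9 kN, A_x = 106.8 kN, A_y = 47.89 kN

ΣM about A: T·sin26°·11.6 − 30·5.8 − 35·8.7 − 35·3.6 = 0 → T = 604.5/(11.6·0.438371) = 118.877 ≈ 118.9 kN.
ΣF_x = 0: A_x − T·cos26° = 0 → A_x = 118.877 × 0.898794 = 106.8 kN.
ΣF_y = 0: A_y + T·sin26° − 30 − 35 − 35 = 0 → A_y = 100 − 118.877 × 0.438371 = 47.89 kN.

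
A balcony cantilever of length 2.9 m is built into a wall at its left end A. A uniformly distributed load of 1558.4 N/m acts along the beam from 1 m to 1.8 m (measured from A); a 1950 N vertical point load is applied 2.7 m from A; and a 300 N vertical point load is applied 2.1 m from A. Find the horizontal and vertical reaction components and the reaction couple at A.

Resultant of the distributed load: 1558.4 × 0.8 = 1246.72 N at 1.4 m from A.
ΣF_x = 0: A_x = 0.
ΣF_y = 0: A_y − 1558.4·0.8 − 1950 − 300 = 0 → A_y = 3497 N.
ΣM about A: M_A − (1558.4·0.8)·1.4 − 1950·2.7 − 300·2.1 = 0 → M_A = 7640 N·m.

A_x = 0, A_y = 3497 N, M_A = 7640 N·m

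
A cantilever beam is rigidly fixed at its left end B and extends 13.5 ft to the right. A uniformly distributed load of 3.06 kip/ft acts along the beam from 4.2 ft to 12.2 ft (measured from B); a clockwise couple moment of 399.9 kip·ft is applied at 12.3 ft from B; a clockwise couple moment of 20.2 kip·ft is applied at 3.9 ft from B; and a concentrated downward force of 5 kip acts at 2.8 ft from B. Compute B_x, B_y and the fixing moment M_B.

Resultant of the distributed load: 3.06 × 8 = 24.48 kip at 8.2 ft from B.
ΣF_x = 0: B_x = 0.
ΣF_y = 0: B_y − 3.06·8 − 5 = 0 → B_y = 29.48 kip.
ΣM about B: M_B − (3.06·8)·8.2 − 399.9 − 20.2 − 5·2.8 = 0 → M_B = 634.8 kip·ft.

B_x = 0, B_y = 29.48 kip, M_B = 634.8 kip·ft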